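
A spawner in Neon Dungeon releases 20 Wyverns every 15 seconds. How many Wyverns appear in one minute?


Spawns per minute = count * (60 / interval)
= 20 * (60 / 15)
= 20 * 4.0
= 80.0

80.0 per minute


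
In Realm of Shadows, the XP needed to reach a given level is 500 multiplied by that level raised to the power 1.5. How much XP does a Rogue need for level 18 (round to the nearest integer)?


XP = 500 * level^1.5
Substitute level = 18:
XP = 500 * 18^1.5
= 500 * 76.3675
= 38184

38184 XP


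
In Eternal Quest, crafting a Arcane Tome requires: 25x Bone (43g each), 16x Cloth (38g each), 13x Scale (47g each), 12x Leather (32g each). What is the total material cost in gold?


Cost breakdown:
  Bone: 25 * 43 = 1075
  Cloth: 16 * 38 = 608
  Scale: 13 * 47 = 611
  Leather: 12 * 32 = 384
Total = 1075 + 608 + 611 + 384 = 2678

2678 gold


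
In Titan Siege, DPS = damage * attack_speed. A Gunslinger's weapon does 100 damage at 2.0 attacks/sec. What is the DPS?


DPS = damage * attack_speed
= 100 * 2.0
= 200.0

200.0 DPS


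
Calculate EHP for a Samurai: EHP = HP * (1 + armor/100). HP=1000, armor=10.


EHP = 1000 * (1 + 10/100)
= 1000 * (1 + 0.1)
= 1000 * 1.1
= 1100.0

1100.0 EHP


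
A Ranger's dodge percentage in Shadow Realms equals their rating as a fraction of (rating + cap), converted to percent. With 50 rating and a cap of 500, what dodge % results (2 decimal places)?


dodge% = 50 / (50 + 500) * 100
= 50 / 550 * 100
= 0.090909 * 100
= 9.09%

9.09%


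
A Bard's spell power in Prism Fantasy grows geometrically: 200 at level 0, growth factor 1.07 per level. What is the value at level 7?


value = base * growth^level
= 200 * 1.07^7
= 200 * 1.605781
= 321.16

321.16 spell power


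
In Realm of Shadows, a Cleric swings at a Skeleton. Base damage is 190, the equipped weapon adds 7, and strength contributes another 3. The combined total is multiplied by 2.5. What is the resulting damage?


Sum base + weapon + str = 190 + 7 + 3 = 200
Multiply by 2.5:
200 * 2.5 = 500.0

500.0 damage


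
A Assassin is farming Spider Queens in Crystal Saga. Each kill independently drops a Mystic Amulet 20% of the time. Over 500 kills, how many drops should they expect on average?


Expected drops = kills * (drop_rate / 100)
= 500 * (20 / 100)
= 500 * 0.2
= 100.0

100.0 drops


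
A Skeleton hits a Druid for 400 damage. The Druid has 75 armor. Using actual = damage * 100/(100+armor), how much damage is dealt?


actual = 400 * 100 / (100 + 75)
= 400 * 100 / 175
= 40000 / 175
= 228.57

228.57 damage


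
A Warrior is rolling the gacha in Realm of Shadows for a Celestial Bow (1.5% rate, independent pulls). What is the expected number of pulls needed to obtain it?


Expected pulls for a geometric distribution = 1/p = 100 / rate%
= 100 / 1.5
= 66.67

66.67 pulls


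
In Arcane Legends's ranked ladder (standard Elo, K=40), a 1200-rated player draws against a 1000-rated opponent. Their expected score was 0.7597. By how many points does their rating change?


Elo update: delta = K * (S - Ea), where S = 0.5 (draws)
S - Ea = 0.5 - 0.7597 = -0.2597
Rating change = 40 * -0.2597
= -10.39

-10.39 rating points


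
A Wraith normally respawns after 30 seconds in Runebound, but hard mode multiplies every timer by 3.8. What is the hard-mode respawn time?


Respawn time = base * multiplier
= 30 * 3.8
= 114.0 seconds

114.0 seconds


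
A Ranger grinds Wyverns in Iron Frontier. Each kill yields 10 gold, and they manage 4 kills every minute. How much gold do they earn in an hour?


Gold per minute = 10 * 4 = 40
Gold per hour = 40 * 60 = 2400

2400 gold/hour


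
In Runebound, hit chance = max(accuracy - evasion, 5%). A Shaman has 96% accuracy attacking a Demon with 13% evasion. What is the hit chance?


accuracy - evasion = 96 - 13 = 83
Apply floor: max(83, 5) = 83
Hit chance = 83%

83%


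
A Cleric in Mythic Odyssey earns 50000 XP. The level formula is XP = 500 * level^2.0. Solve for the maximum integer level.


XP = 500 * level^2.0, so level = (XP / 500)^(1/2.0)
= (50000 / 500)^(1/2.0)
= 100.0^0.5
= 10.0
Floor: level = 10

level 10


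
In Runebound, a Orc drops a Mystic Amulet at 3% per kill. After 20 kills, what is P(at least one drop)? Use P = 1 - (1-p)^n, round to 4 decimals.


P(at least one) = 1 - P(none) = 1 - (1-p)^n
p = 3/100 = 0.03
1 - p = 0.97
(1 - p)^20 = 0.97^20 = 0.543794
P(at least one) = 1 - 0.543794 = 0.4562

0.4562


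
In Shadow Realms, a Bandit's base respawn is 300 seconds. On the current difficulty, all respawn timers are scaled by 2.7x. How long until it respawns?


Respawn time = base * multiplier
= 300 * 2.7
= 810.0 seconds

810.0 seconds


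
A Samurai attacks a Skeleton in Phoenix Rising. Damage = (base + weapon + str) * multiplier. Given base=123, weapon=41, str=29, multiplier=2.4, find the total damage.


Sum base + weapon + str = 123 + 41 + 29 = 193
Multiply by 2.4:
193 * 2.4 = 463.2

463.2 damage


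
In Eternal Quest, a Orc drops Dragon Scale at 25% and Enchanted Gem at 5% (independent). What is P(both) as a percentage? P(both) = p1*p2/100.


For independent events, P(both) = P(A) * P(B)
= 25% * 5%
= 125 / 100 %
= 1.25%

1.25%


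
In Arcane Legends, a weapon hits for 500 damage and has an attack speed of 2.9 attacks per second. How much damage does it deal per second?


DPS = damage * attack_speed
= 500 * 2.9
= 1450.0

1450.0 DPS


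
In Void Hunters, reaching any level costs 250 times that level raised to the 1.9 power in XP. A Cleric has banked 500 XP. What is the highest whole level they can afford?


XP = 250 * level^1.9, so level = (XP / 250)^(1/1.9)
= (500 / 250)^(1/1.9)
= 2.0^0.5263
= 1.4402
Floor: level = 1

level 1


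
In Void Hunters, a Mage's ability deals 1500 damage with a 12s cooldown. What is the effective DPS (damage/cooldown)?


DPS = damage / cooldown
= 1500 / 12
= 125.00

125.00 DPS


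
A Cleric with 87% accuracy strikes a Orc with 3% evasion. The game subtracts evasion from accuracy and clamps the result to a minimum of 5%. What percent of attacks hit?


accuracy - evasion = 87 - 3 = 84
Apply floor: max(84, 5) = 84
Hit chance = 84%

84%


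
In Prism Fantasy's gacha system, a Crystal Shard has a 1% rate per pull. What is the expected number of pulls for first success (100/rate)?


Expected pulls for a geometric distribution = 1/p = 100 / rate%
= 100 / 1
= 100.0

100.0 pulls


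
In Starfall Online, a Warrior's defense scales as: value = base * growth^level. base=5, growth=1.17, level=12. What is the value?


value = base * growth^level
= 5 * 1.17^12
= 5 * 6.580067
= 32.90

32.90 defense


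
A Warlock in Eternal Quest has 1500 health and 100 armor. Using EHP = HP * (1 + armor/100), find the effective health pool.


EHP = 1500 * (1 + 100/100)
= 1500 * (1 + 1.0)
= 1500 * 2.0
= 3000.0

3000.0 EHP


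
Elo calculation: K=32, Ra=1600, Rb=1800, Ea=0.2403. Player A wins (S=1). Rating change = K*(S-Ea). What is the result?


Elo update: delta = K * (S - Ea), where S = 1 (wins)
S - Ea = 1 - 0.2403 = 0.7597
Rating change = 32 * 0.7597
= 24.31

24.31 rating points


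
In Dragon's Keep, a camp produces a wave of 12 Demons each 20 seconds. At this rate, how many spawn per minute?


Spawns per minute = count * (60 / interval)
= 12 * (60 / 20)
= 12 * 3.0
= 36.0

36.0 per minute


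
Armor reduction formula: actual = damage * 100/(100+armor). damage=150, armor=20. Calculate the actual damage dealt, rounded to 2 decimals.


actual = 150 * 100 / (100 + 20)
= 150 * 100 / 120
= 15000 / 120
= 125.00

125.00 damage


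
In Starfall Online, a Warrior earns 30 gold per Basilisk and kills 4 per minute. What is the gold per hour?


Gold per minute = 30 * 4 = 120
Gold per hour = 120 * 60 = 7200

7200 gold/hour


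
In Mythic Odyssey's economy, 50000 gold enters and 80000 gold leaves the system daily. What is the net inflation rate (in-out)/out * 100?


Net gold = 50000 - 80000 = -30000
Inflation rate = net / sunk * 100 = -30000 / 80000 * 100
= -0.375 * 100
= -37.50%

-37.50%


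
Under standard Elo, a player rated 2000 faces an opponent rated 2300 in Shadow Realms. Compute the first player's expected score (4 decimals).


Elo expected score: Ea = 1/(1 + 10^((Rb-Ra)/400))
Rb - Ra = 2300 - 2000 = 300
(Rb-Ra)/400 = 300/400 = 0.75
10^0.75 = 5.623413
Ea = 1/(1 + 5.623413) = 1/6.623413 = 0.1510

0.1510


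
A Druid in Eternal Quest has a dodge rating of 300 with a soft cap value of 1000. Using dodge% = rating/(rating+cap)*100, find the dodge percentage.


dodge% = 300 / (300 + 1000) * 100
= 300 / 1300 * 100
= 0.230769 * 100
= 23.08%

23.08%


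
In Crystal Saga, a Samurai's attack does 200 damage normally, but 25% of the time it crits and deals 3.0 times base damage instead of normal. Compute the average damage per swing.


E[dmg] = base * (1 + crit_chance * (crit_mult - 1))
cc as decimal = 25/100 = 0.25
cm - 1 = 3.0 - 1 = 2.0
Bonus factor = 0.25 * 2.0 = 0.5
Total multiplier = 1 + 0.5 = 1.5
Expected damage = 200 * 1.5 = 300.00

300.00 damage


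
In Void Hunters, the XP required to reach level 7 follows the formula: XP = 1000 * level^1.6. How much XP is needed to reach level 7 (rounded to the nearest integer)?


XP = 1000 * level^1.6
Substitute level = 7:
XP = 1000 * 7^1.6
= 1000 * 22.4987
= 22499

22499 XP


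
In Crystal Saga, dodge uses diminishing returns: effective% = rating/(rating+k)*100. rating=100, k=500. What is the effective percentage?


effective% = rating / (rating + k) * 100
= 100 / (100 + 500) * 100
= 100 / 600 * 100
= 0.166667 * 100
= 16.67%

16.67%


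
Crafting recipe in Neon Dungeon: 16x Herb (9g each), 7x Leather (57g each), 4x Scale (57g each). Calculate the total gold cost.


Cost breakdown:
  Herb: 16 * 9 = 144
  Leather: 7 * 57 = 399
  Scale: 4 * 57 = 228
Total = 144 + 399 + 228 = 771

771 gold


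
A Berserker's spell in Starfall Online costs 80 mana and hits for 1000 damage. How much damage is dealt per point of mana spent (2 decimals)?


Efficiency = damage / mana
= 1000 / 80
= 12.50

12.50 dmg/mana


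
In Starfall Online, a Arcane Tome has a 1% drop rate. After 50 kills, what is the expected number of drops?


Expected drops = kills * (drop_rate / 100)
= 50 * (1 / 100)
= 50 * 0.01
= 0.5

0.5 drops


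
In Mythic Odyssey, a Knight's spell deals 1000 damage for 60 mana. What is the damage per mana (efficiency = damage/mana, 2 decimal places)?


Efficiency = damage / mana
= 1000 / 60
= 16.67

16.67 dmg/mana


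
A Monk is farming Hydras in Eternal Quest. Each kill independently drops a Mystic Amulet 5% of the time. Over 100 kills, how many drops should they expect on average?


Expected drops = kills * (drop_rate / 100)
= 100 * (5 / 100)
= 100 * 0.05
= 5.0

5.0 drops


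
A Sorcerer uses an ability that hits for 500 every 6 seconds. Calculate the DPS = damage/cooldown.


DPS = damage / cooldown
= 500 / 6
= 83.33

83.33 DPS


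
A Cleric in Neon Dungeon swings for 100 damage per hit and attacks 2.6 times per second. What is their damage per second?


DPS = damage * attack_speed
= 100 * 2.6
= 260.0

260.0 DPS


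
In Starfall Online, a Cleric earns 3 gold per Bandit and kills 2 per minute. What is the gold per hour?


Gold per minute = 3 * 2 = 6
Gold per hour = 6 * 60 = 360

360 gold/hour


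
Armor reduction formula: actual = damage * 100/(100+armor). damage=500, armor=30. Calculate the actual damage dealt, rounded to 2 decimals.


actual = 500 * 100 / (100 + 30)
= 500 * 100 / 130
= 50000 / 130
= 384.62

384.62 damage


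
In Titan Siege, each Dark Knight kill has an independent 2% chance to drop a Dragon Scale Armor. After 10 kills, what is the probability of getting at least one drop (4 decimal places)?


P(at least one) = 1 - P(none) = 1 - (1-p)^n
p = 2/100 = 0.02
1 - p = 0.98
(1 - p)^10 = 0.98^10 = 0.817073
P(at least one) = 1 - 0.817073 = 0.1829

0.1829


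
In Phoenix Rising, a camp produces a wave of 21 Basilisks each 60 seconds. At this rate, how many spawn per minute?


Spawns per minute = count * (60 / interval)
= 21 * (60 / 60)
= 21 * 1.0
= 21.0

21.0 per minute


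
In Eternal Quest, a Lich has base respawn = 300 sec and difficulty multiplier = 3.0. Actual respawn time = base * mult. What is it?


Respawn time = base * multiplier
= 300 * 3.0
= 900.0 seconds

900.0 seconds


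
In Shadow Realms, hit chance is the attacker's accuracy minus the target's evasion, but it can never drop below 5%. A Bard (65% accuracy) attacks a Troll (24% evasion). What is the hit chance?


accuracy - evasion = 65 - 24 = 41
Apply floor: max(41, 5) = 41
Hit chance = 41%

41%


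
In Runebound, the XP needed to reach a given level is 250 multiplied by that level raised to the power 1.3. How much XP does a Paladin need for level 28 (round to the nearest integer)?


XP = 250 * level^1.3
Substitute level = 28:
XP = 250 * 28^1.3
= 250 * 76.0861
= 19022

19022 XP


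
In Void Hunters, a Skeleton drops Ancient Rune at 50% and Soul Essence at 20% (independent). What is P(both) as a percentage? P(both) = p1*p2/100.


For independent events, P(both) = P(A) * P(B)
= 50% * 20%
= 1000 / 100 %
= 10.0%

10.0%


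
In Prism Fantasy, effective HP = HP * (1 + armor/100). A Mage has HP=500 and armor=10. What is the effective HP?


EHP = 500 * (1 + 10/100)
= 500 * (1 + 0.1)
= 500 * 1.1
= 550.0

550.0 EHP


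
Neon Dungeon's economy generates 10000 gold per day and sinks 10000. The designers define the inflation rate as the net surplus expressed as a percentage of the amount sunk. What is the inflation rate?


Net gold = 10000 - 10000 = 0
Inflation rate = net / sunk * 100 = 0 / 10000 * 100
= 0.0 * 100
= 0.00%

0.00%


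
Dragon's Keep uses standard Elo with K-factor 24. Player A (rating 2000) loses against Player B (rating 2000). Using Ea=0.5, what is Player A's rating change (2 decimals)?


Elo update: delta = K * (S - Ea), where S = 0 (loses)
S - Ea = 0 - 0.5 = -0.5
Rating change = 24 * -0.5
= -12.00

-12.00 rating points


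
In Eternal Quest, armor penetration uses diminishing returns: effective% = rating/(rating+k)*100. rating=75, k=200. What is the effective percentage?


effective% = rating / (rating + k) * 100
= 75 / (75 + 200) * 100
= 75 / 275 * 100
= 0.272727 * 100
= 27.27%

27.27%


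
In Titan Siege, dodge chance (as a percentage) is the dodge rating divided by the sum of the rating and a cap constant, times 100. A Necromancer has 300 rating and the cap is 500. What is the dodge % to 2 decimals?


dodge% = 300 / (300 + 500) * 100
= 300 / 800 * 100
= 0.375 * 100
= 37.50%

37.50%


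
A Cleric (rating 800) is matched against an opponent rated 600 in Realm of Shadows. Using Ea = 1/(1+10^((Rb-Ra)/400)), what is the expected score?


Elo expected score: Ea = 1/(1 + 10^((Rb-Ra)/400))
Rb - Ra = 600 - 800 = -200
(Rb-Ra)/400 = -200/400 = -0.5
10^-0.5 = 0.316228
Ea = 1/(1 + 0.316228) = 1/1.316228 = 0.7597

0.7597


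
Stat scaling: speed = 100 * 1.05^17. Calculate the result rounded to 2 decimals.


value = base * growth^level
= 100 * 1.05^17
= 100 * 2.292018
= 229.20

229.20 speed


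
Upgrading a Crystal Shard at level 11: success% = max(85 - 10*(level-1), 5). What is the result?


raw_rate = 85 - 10 * (11 - 1)
= 85 - 10 * 10
= 85 - 100
= -15
Apply floor: max(-15, 5) = 5%

5%


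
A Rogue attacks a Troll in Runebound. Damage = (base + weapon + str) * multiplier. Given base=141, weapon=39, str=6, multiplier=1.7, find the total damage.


Sum base + weapon + str = 141 + 39 + 6 = 186
Multiply by 1.7:
186 * 1.7 = 316.2

316.2 damage


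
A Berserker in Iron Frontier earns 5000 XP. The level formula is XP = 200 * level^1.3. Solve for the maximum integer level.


XP = 200 * level^1.3, so level = (XP / 200)^(1/1.3)
= (5000 / 200)^(1/1.3)
= 25.0^0.7692
= 11.8943
Floor: level = 11

level 11


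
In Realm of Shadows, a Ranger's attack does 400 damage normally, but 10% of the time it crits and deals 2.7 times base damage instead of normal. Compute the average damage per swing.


E[dmg] = base * (1 + crit_chance * (crit_mult - 1))
cc as decimal = 10/100 = 0.1
cm - 1 = 2.7 - 1 = 1.7
Bonus factor = 0.1 * 1.7 = 0.17
Total multiplier = 1 + 0.17 = 1.17
Expected damage = 400 * 1.17 = 468.00

468.00 damage


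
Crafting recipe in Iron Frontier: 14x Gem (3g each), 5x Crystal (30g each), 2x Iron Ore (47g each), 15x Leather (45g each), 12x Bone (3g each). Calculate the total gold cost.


Cost breakdown:
  Gem: 14 * 3 = 42
  Crystal: 5 * 30 = 150
  Iron Ore: 2 * 47 = 94
  Leather: 15 * 45 = 675
  Bone: 12 * 3 = 36
Total = 42 + 150 + 94 + 675 + 36 = 997

997 gold


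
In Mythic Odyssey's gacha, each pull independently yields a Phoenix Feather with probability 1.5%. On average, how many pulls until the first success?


Expected pulls for a geometric distribution = 1/p = 100 / rate%
= 100 / 1.5
= 66.67

66.67 pulls


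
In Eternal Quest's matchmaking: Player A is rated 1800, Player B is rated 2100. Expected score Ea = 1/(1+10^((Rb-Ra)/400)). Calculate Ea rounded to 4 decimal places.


Elo expected score: Ea = 1/(1 + 10^((Rb-Ra)/400))
Rb - Ra = 2100 - 1800 = 300
(Rb-Ra)/400 = 300/400 = 0.75
10^0.75 = 5.623413
Ea = 1/(1 + 5.623413) = 1/6.623413 = 0.1510

0.1510


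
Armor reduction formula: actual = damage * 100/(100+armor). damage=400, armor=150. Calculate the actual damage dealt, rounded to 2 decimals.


actual = 400 * 100 / (100 + 150)
= 400 * 100 / 250
= 40000 / 250
= 160.00

160.00 damage


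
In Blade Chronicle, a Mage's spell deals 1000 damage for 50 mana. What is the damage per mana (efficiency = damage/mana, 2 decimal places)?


Efficiency = damage / mana
= 1000 / 50
= 20.00

20.00 dmg/mana


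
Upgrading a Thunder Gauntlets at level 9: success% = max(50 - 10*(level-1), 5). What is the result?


raw_rate = 50 - 10 * (9 - 1)
= 50 - 10 * 8
= 50 - 80
= -30
Apply floor: max(-30, 5) = 5%

5%


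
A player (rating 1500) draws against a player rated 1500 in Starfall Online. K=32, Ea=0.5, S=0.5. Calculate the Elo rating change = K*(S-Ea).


Elo update: delta = K * (S - Ea), where S = 0.5 (draws)
S - Ea = 0.5 - 0.5 = 0.0
Rating change = 32 * 0.0
= 0.00

0.00 rating points


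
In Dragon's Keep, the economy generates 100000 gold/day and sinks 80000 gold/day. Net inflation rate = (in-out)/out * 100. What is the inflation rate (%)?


Net gold = 100000 - 80000 = 20000
Inflation rate = net / sunk * 100 = 20000 / 80000 * 100
= 0.25 * 100
= 25.00%

25.00%


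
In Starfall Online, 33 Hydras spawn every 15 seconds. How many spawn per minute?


Spawns per minute = count * (60 / interval)
= 33 * (60 / 15)
= 33 * 4.0
= 132.0

132.0 per minute


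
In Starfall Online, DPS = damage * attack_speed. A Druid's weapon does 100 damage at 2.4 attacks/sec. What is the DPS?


DPS = damage * attack_speed
= 100 * 2.4
= 240.0

240.0 DPS


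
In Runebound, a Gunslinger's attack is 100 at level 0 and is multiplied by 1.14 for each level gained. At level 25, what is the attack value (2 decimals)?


value = base * growth^level
= 100 * 1.14^25
= 100 * 26.461916
= 2646.19

2646.19 attack


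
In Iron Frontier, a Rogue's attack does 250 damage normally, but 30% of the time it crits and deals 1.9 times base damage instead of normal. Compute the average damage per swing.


E[dmg] = base * (1 + crit_chance * (crit_mult - 1))
cc as decimal = 30/100 = 0.3
cm - 1 = 1.9 - 1 = 0.9
Bonus factor = 0.3 * 0.9 = 0.27
Total multiplier = 1 + 0.27 = 1.27
Expected damage = 250 * 1.27 = 317.50

317.50 damage


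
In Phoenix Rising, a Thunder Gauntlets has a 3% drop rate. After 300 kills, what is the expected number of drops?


Expected drops = kills * (drop_rate / 100)
= 300 * (3 / 100)
= 300 * 0.03
= 9.0

9.0 drops


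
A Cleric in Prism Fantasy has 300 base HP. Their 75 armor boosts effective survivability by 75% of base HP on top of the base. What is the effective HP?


EHP = 300 * (1 + 75/100)
= 300 * (1 + 0.75)
= 300 * 1.75
= 525.0

525.0 EHP


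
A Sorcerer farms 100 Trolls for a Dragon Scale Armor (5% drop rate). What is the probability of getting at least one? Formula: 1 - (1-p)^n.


P(at least one) = 1 - P(none) = 1 - (1-p)^n
p = 5/100 = 0.05
1 - p = 0.95
(1 - p)^100 = 0.95^100 = 0.005921
P(at least one) = 1 - 0.005921 = 0.9941

0.9941


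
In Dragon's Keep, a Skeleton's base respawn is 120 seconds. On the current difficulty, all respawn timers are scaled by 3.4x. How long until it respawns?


Respawn time = base * multiplier
= 120 * 3.4
= 408.0 seconds

408.0 seconds


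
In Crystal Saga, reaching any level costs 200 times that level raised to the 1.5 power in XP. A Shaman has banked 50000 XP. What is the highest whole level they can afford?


XP = 200 * level^1.5, so level = (XP / 200)^(1/1.5)
= (50000 / 200)^(1/1.5)
= 250.0^0.6667
= 39.685
Floor: level = 39

level 39


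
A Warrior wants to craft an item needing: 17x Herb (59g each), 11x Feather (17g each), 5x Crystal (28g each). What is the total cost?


Cost breakdown:
  Herb: 17 * 59 = 1003
  Feather: 11 * 17 = 187
  Crystal: 5 * 28 = 140
Total = 1003 + 187 + 140 = 1330

1330 gold


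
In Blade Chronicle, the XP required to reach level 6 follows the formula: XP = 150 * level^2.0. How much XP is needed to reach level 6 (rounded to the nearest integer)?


XP = 150 * level^2.0
Substitute level = 6:
XP = 150 * 6^2.0
= 150 * 36.0
= 5400

5400 XP


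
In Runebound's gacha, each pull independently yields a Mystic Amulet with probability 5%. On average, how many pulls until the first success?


Expected pulls for a geometric distribution = 1/p = 100 / rate%
= 100 / 5
= 20.0

20.0 pulls


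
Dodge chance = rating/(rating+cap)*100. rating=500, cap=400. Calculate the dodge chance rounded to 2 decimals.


dodge% = 500 / (500 + 400) * 100
= 500 / 900 * 100
= 0.555556 * 100
= 55.56%

55.56%


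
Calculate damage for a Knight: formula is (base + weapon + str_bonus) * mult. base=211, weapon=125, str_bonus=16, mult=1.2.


Sum base + weapon + str = 211 + 125 + 16 = 352
Multiply by 1.2:
352 * 1.2 = 422.4

422.4 damage


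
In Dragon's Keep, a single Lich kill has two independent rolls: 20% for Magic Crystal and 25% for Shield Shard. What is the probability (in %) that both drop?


For independent events, P(both) = P(A) * P(B)
= 20% * 25%
= 500 / 100 %
= 5.0%

5.0%


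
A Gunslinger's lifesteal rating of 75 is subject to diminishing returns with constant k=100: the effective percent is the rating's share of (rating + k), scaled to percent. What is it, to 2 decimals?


effective% = rating / (rating + k) * 100
= 75 / (75 + 100) * 100
= 75 / 175 * 100
= 0.428571 * 100
= 42.86%

42.86%


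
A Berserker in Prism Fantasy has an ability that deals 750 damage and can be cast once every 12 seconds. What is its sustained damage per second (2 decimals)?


DPS = damage / cooldown
= 750 / 12
= 62.50

62.50 DPS


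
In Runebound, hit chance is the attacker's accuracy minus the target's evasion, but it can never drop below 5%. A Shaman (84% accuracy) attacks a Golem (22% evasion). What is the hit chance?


accuracy - evasion = 84 - 22 = 62
Apply floor: max(62, 5) = 62
Hit chance = 62%

62%


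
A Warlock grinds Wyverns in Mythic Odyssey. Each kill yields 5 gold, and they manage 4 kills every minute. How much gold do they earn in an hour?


Gold per minute = 5 * 4 = 20
Gold per hour = 20 * 60 = 1200

1200 gold/hour


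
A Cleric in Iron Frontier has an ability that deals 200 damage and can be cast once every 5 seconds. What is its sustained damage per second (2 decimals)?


DPS = damage / cooldown
= 200 / 5
= 40.00

40.00 DPS


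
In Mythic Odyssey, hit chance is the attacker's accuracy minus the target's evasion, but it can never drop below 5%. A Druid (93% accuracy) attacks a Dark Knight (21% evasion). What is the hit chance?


accuracy - evasion = 93 - 21 = 72
Apply floor: max(72, 5) = 72
Hit chance = 72%

72%


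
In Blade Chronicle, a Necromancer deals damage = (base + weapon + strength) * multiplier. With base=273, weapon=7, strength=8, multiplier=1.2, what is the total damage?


Sum base + weapon + str = 273 + 7 + 8 = 288
Multiply by 1.2:
288 * 1.2 = 345.6

345.6 damage


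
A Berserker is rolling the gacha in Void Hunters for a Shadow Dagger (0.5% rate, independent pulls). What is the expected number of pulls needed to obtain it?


Expected pulls for a geometric distribution = 1/p = 100 / rate%
= 100 / 0.5
= 200.0

200.0 pulls


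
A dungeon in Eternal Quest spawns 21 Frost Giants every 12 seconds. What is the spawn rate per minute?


Spawns per minute = count * (60 / interval)
= 21 * (60 / 12)
= 21 * 5.0
= 105.0

105.0 per minute


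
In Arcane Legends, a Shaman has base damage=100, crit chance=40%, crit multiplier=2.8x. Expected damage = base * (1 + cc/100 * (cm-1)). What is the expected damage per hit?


E[dmg] = base * (1 + crit_chance * (crit_mult - 1))
cc as decimal = 40/100 = 0.4
cm - 1 = 2.8 - 1 = 1.8
Bonus factor = 0.4 * 1.8 = 0.72
Total multiplier = 1 + 0.72 = 1.72
Expected damage = 100 * 1.72 = 172.00

172.00 damage


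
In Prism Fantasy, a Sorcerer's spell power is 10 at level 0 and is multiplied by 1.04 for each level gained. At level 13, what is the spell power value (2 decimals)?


value = base * growth^level
= 10 * 1.04^13
= 10 * 1.665074
= 16.65

16.65 spell power


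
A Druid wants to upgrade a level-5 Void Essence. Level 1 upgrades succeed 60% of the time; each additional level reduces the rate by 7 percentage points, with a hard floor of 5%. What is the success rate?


raw_rate = 60 - 7 * (5 - 1)
= 60 - 7 * 4
= 60 - 28
= 32
Apply floor: max(32, 5) = 32%

32%


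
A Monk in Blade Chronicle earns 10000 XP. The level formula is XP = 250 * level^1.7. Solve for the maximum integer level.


XP = 250 * level^1.7, so level = (XP / 250)^(1/1.7)
= (10000 / 250)^(1/1.7)
= 40.0^0.5882
= 8.7577
Floor: level = 8

level 8


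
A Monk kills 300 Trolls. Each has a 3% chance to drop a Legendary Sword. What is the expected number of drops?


Expected drops = kills * (drop_rate / 100)
= 300 * (3 / 100)
= 300 * 0.03
= 9.0

9.0 drops


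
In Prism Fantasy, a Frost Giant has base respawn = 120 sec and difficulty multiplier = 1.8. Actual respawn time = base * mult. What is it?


Respawn time = base * multiplier
= 120 * 1.8
= 216.0 seconds

216.0 seconds


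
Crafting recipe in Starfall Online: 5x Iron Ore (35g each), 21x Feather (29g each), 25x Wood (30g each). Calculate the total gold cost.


Cost breakdown:
  Iron Ore: 5 * 35 = 175
  Feather: 21 * 29 = 609
  Wood: 25 * 30 = 750
Total = 175 + 609 + 750 = 1534

1534 gold


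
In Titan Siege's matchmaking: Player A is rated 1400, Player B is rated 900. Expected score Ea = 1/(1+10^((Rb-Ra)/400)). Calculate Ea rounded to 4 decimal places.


Elo expected score: Ea = 1/(1 + 10^((Rb-Ra)/400))
Rb - Ra = 900 - 1400 = -500
(Rb-Ra)/400 = -500/400 = -1.25
10^-1.25 = 0.056234
Ea = 1/(1 + 0.056234) = 1/1.056234 = 0.9468

0.9468


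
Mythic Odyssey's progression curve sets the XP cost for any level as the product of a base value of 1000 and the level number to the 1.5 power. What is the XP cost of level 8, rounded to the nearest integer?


XP = 1000 * level^1.5
Substitute level = 8:
XP = 1000 * 8^1.5
= 1000 * 22.6274
= 22627

22627 XP


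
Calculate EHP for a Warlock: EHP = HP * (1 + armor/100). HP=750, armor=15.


EHP = 750 * (1 + 15/100)
= 750 * (1 + 0.15)
= 750 * 1.15
= 862.5

862.5 EHP


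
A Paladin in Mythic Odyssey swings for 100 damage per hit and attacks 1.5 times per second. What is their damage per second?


DPS = damage * attack_speed
= 100 * 1.5
= 150.0

150.0 DPS


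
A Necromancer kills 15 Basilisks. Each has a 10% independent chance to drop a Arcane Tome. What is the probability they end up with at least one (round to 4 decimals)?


P(at least one) = 1 - P(none) = 1 - (1-p)^n
p = 10/100 = 0.1
1 - p = 0.9
(1 - p)^15 = 0.9^15 = 0.205891
P(at least one) = 1 - 0.205891 = 0.7941

0.7941


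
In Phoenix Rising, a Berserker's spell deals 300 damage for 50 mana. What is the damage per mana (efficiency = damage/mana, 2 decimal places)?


Efficiency = damage / mana
= 300 / 50
= 6.00

6.00 dmg/mana


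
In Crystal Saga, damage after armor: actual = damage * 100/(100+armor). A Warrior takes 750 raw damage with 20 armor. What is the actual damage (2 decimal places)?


actual = 750 * 100 / (100 + 20)
= 750 * 100 / 120
= 75000 / 120
= 625.00

625.00 damage


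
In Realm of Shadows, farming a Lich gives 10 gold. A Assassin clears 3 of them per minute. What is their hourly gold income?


Gold per minute = 10 * 3 = 30
Gold per hour = 30 * 60 = 1800

1800 gold/hour


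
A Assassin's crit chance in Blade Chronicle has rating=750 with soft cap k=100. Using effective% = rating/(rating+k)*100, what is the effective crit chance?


effective% = rating / (rating + k) * 100
= 750 / (750 + 100) * 100
= 750 / 850 * 100
= 0.882353 * 100
= 88.24%

88.24%


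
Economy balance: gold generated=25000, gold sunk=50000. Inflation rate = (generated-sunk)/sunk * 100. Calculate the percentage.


Net gold = 25000 - 50000 = -25000
Inflation rate = net / sunk * 100 = -25000 / 50000 * 100
= -0.5 * 100
= -50.00%

-50.00%


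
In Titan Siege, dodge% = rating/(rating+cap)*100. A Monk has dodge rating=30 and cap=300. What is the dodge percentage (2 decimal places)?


dodge% = 30 / (30 + 300) * 100
= 30 / 330 * 100
= 0.090909 * 100
= 9.09%

9.09%


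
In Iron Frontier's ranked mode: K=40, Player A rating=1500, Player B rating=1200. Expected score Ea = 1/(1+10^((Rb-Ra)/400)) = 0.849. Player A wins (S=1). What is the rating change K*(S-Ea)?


Elo update: delta = K * (S - Ea), where S = 1 (wins)
S - Ea = 1 - 0.849 = 0.151
Rating change = 40 * 0.151
= 6.04

6.04 rating points


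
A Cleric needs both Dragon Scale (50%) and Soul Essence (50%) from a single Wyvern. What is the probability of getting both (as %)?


For independent events, P(both) = P(A) * P(B)
= 50% * 50%
= 2500 / 100 %
= 25.0%

25.0%


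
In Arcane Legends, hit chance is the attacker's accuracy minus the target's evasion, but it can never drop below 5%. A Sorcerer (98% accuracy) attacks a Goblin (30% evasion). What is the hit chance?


accuracy - evasion = 98 - 30 = 68
Apply floor: max(68, 5) = 68
Hit chance = 68%

68%


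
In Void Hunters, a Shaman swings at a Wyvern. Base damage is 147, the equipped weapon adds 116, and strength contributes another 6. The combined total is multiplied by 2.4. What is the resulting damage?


Sum base + weapon + str = 147 + 116 + 6 = 269
Multiply by 2.4:
269 * 2.4 = 645.6

645.6 damage


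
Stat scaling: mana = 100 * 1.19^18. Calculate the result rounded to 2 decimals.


value = base * growth^level
= 100 * 1.19^18
= 100 * 22.900518
= 2290.05

2290.05 mana


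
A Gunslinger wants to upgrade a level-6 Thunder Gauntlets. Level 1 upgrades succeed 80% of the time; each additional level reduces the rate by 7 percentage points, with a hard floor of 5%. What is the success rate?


raw_rate = 80 - 7 * (6 - 1)
= 80 - 7 * 5
= 80 - 35
= 45
Apply floor: max(45, 5) = 45%

45%


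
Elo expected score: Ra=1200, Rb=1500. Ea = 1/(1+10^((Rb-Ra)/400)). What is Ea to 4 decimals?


Elo expected score: Ea = 1/(1 + 10^((Rb-Ra)/400))
Rb - Ra = 1500 - 1200 = 300
(Rb-Ra)/400 = 300/400 = 0.75
10^0.75 = 5.623413
Ea = 1/(1 + 5.623413) = 1/6.623413 = 0.1510

0.1510


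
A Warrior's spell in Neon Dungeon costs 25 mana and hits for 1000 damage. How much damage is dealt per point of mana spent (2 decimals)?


Efficiency = damage / mana
= 1000 / 25
= 40.00

40.00 dmg/mana


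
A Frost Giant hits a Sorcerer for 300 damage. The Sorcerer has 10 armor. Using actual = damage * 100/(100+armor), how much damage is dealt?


actual = 300 * 100 / (100 + 10)
= 300 * 100 / 110
= 30000 / 110
= 272.73

272.73 damage


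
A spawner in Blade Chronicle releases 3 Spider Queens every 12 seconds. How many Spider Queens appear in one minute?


Spawns per minute = count * (60 / interval)
= 3 * (60 / 12)
= 3 * 5.0
= 15.0

15.0 per minute


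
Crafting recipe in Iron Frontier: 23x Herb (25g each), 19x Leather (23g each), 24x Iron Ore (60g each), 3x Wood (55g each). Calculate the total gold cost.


Cost breakdown:
  Herb: 23 * 25 = 575
  Leather: 19 * 23 = 437
  Iron Ore: 24 * 60 = 1440
  Wood: 3 * 55 = 165
Total = 575 + 437 + 1440 + 165 = 2617

2617 gold


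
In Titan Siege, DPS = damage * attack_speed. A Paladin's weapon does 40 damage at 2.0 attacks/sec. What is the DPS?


DPS = damage * attack_speed
= 40 * 2.0
= 80.0

80.0 DPS


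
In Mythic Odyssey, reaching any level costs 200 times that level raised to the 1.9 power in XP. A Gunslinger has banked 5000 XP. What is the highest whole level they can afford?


XP = 200 * level^1.9, so level = (XP / 200)^(1/1.9)
= (5000 / 200)^(1/1.9)
= 25.0^0.5263
= 5.442
Floor: level = 5

level 5


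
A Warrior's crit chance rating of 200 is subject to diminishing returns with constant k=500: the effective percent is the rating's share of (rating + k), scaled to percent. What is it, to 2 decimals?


effective% = rating / (rating + k) * 100
= 200 / (200 + 500) * 100
= 200 / 700 * 100
= 0.285714 * 100
= 28.57%

28.57%


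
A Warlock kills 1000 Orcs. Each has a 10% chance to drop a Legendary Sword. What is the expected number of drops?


Expected drops = kills * (drop_rate / 100)
= 1000 * (10 / 100)
= 1000 * 0.1
= 100.0

100.0 drops


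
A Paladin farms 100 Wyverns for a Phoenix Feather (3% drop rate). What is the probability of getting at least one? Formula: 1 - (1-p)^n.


P(at least one) = 1 - P(none) = 1 - (1-p)^n
p = 3/100 = 0.03
1 - p = 0.97
(1 - p)^100 = 0.97^100 = 0.047553
P(at least one) = 1 - 0.047553 = 0.9524

0.9524


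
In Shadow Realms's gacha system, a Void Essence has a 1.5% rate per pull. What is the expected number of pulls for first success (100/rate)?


Expected pulls for a geometric distribution = 1/p = 100 / rate%
= 100 / 1.5
= 66.67

66.67 pulls


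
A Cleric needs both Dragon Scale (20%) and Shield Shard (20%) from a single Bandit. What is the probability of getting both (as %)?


For independent events, P(both) = P(A) * P(B)
= 20% * 20%
= 400 / 100 %
= 4.0%

4.0%


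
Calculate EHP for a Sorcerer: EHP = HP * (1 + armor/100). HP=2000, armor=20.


EHP = 2000 * (1 + 20/100)
= 2000 * (1 + 0.2)
= 2000 * 1.2
= 2400.0

2400.0 EHP


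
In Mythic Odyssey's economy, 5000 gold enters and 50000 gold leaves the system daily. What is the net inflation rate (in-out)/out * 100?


Net gold = 5000 - 50000 = -45000
Inflation rate = net / sunk * 100 = -45000 / 50000 * 100
= -0.9 * 100
= -90.00%

-90.00%


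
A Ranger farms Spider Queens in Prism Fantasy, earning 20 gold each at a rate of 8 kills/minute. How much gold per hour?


Gold per minute = 20 * 8 = 160
Gold per hour = 160 * 60 = 9600

9600 gold/hour


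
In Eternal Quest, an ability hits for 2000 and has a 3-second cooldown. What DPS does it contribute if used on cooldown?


DPS = damage / cooldown
= 2000 / 3
= 666.67

666.67 DPS


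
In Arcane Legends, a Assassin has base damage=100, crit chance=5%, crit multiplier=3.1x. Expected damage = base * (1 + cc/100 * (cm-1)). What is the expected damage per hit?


E[dmg] = base * (1 + crit_chance * (crit_mult - 1))
cc as decimal = 5/100 = 0.05
cm - 1 = 3.1 - 1 = 2.1
Bonus factor = 0.05 * 2.1 = 0.105
Total multiplier = 1 + 0.105 = 1.105
Expected damage = 100 * 1.105 = 110.50

110.50 damage


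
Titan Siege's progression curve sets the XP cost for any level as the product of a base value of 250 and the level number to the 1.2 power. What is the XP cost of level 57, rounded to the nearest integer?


XP = 250 * level^1.2
Substitute level = 57:
XP = 250 * 57^1.2
= 250 * 127.9528
= 31988

31988 XP


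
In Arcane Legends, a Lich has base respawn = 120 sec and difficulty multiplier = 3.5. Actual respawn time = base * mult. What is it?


Respawn time = base * multiplier
= 120 * 3.5
= 420.0 seconds

420.0 seconds


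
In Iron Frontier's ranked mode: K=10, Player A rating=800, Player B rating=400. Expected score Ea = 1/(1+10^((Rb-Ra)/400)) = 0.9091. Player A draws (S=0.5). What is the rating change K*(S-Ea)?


Elo update: delta = K * (S - Ea), where S = 0.5 (draws)
S - Ea = 0.5 - 0.9091 = -0.4091
Rating change = 10 * -0.4091
= -4.09

-4.09 rating points


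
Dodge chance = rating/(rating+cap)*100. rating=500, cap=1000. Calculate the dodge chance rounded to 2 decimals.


dodge% = 500 / (500 + 1000) * 100
= 500 / 1500 * 100
= 0.333333 * 100
= 33.33%

33.33%


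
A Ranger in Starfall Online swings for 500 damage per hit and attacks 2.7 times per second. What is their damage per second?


DPS = damage * attack_speed
= 500 * 2.7
= 1350.0

1350.0 DPS


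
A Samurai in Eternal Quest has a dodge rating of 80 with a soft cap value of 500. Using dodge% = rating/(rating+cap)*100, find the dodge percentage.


dodge% = 80 / (80 + 500) * 100
= 80 / 580 * 100
= 0.137931 * 100
= 13.79%

13.79%


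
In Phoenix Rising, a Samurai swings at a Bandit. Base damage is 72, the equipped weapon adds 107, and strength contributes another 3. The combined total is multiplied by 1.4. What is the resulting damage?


Sum base + weapon + str = 72 + 107 + 3 = 182
Multiply by 1.4:
182 * 1.4 = 254.8

254.8 damage


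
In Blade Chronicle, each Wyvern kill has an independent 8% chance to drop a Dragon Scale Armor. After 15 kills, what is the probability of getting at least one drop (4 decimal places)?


P(at least one) = 1 - P(none) = 1 - (1-p)^n
p = 8/100 = 0.08
1 - p = 0.92
(1 - p)^15 = 0.92^15 = 0.286297
P(at least one) = 1 - 0.286297 = 0.7137

0.7137


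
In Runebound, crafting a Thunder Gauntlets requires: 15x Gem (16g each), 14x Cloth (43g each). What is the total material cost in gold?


Cost breakdown:
  Gem: 15 * 16 = 240
  Cloth: 14 * 43 = 602
Total = 240 + 602 = 842

842 gold


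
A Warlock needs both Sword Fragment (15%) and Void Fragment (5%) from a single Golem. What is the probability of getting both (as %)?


For independent events, P(both) = P(A) * P(B)
= 15% * 5%
= 75 / 100 %
= 0.75%

0.75%


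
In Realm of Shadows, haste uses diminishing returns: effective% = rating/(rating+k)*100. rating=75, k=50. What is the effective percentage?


effective% = rating / (rating + k) * 100
= 75 / (75 + 50) * 100
= 75 / 125 * 100
= 0.6 * 100
= 60.00%

60.00%


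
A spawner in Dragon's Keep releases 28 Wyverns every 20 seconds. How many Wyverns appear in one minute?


Spawns per minute = count * (60 / interval)
= 28 * (60 / 20)
= 28 * 3.0
= 84.0

84.0 per minute


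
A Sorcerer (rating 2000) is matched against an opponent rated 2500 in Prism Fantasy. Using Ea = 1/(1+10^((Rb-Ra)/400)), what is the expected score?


Elo expected score: Ea = 1/(1 + 10^((Rb-Ra)/400))
Rb - Ra = 2500 - 2000 = 500
(Rb-Ra)/400 = 500/400 = 1.25
10^1.25 = 17.782794
Ea = 1/(1 + 17.782794) = 1/18.782794 = 0.0532

0.0532


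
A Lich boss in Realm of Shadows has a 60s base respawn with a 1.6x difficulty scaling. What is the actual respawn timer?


Respawn time = base * multiplier
= 60 * 1.6
= 96.0 seconds

96.0 seconds


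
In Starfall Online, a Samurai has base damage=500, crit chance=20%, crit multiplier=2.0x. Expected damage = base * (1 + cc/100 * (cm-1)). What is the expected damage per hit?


E[dmg] = base * (1 + crit_chance * (crit_mult - 1))
cc as decimal = 20/100 = 0.2
cm - 1 = 2.0 - 1 = 1.0
Bonus factor = 0.2 * 1.0 = 0.2
Total multiplier = 1 + 0.2 = 1.2
Expected damage = 500 * 1.2 = 600.00

600.00 damage


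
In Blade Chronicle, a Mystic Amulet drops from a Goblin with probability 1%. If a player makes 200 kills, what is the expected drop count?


Expected drops = kills * (drop_rate / 100)
= 200 * (1 / 100)
= 200 * 0.01
= 2.0

2.0 drops
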